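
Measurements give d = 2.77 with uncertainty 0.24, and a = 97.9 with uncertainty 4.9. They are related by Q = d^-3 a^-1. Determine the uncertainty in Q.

0.000127

Products/powers → add relative errors in quadrature, weighted by exponent:
  (-3·δd/d)² = (-3×0.0866)² = 0.0676;  (-1·δa/a)² = (-1×0.0501)² = 0.00251
δQ/Q = √(0.0701) = 0.265
Q = 0.000481, so δQ = 0.265 × 0.000481 = 0.000127.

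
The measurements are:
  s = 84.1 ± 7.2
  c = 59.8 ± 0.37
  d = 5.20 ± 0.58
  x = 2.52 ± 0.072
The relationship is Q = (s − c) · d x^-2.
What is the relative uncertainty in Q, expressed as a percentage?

Let u = s − c = 24.3. δu = √(δs² + δc²) = √(51.8 + 0.137) = 7.21, so δu/u = 0.297.
Q is then a monomial in u, d, x:
δQ/Q = √((δu/u)² + (1·δd/d)² + (-2·δx/x)²) = √(0.0880 + 0.0124 + 0.00327) = 0.322

32.2%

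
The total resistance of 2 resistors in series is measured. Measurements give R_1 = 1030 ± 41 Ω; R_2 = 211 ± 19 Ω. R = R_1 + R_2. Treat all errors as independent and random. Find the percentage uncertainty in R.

3.64%

Sums and differences: (δR)² = Σ (cᵢ δxᵢ)².
  (δR_1)² = 1680;  (δR_2)² = 361
δR = √(2040) = 45.2 Ω
R = 1240 Ω, so δR/R = 45.2/1240 = 0.0364.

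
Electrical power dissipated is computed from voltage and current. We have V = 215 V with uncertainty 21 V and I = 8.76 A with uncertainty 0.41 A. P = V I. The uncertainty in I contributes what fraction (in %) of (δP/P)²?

18.7%

(δP/P)² = (1·δV/V)² + (1·δI/I)²
  V term: (1×0.0977)² = 0.00954
  I term: (1×0.0468)² = 0.00219
Total = 0.0117. Share from I = 0.00219/0.0117 = 0.187.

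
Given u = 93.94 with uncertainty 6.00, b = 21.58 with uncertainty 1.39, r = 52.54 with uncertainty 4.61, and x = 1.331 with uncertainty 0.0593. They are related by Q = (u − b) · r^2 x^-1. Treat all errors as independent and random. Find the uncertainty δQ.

Let w = u − b = 72.36. δw = √(δu² + δb²) = √(36.0 + 1.93) = 6.16, so δw/w = 0.0851.
Q is then a monomial in w, r, x:
δQ/Q = √((δw/w)² + (2·δr/r)² + (-1·δx/x)²) = √(0.00724 + 0.0308 + 0.00198) = 0.200
Q = 150100, so δQ = 0.200 × 150100 = 30000.

30000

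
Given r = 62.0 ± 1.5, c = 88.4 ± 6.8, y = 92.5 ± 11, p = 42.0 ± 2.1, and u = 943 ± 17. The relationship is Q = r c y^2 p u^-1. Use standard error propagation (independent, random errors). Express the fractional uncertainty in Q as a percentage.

25.7%

Products/powers → add relative errors in quadrature, weighted by exponent:
  (1·δr/r)² = (1×0.0242)² = 0.000585;  (1·δc/c)² = (1×0.0769)² = 0.00592;  (2·δy/y)² = (2×0.119)² = 0.0566;  (1·δp/p)² = (1×0.0500)² = 0.00250;  (-1·δu/u)² = (-1×0.0180)² = 0.000325
δQ/Q = √(0.0659) = 0.257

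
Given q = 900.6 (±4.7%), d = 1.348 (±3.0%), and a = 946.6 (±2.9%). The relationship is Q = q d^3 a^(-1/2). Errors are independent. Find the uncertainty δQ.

7.35

Products/powers → add relative errors in quadrature, weighted by exponent:
  (1·δq/q)² = (1×0.0470)² = 0.00221;  (3·δd/d)² = (3×0.0300)² = 0.00810;  (−½·δa/a)² = (-0.5×0.0290)² = 0.000210
δQ/Q = √(0.0105) = 0.103
Q = 71.70, so δQ = 0.103 × 71.70 = 7.35.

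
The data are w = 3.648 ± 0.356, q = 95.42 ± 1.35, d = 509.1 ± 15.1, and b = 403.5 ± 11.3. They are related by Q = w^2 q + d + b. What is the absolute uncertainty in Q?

Let p = w^2·q = 1270. δp/p = √((2·δw/w)² + (1·δq/q)²) = √(0.0381 + 0.000200) = 0.196, so δp = 248.
Q = p + d + b: δQ = √(δp² + δd² + δb²) = √(61700 + 228 + 128) = 249

249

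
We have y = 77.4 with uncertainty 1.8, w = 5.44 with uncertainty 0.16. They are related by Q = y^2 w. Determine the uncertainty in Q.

Relative error in a monomial: (δQ/Q)² = Σ (nᵢ · δxᵢ/xᵢ)².
  (2·δy/y)² = (2×0.0233)² = 0.00216;  (1·δw/w)² = (1×0.0294)² = 0.000865
δQ/Q = √(0.00303) = 0.0550
Q = 32600, so δQ = 0.0550 × 32600 = 1790.

1790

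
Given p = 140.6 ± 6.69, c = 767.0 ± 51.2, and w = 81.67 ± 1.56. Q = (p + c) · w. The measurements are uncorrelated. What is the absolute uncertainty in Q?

4450

Let u = p + c = 907.6. δu = √(δp² + δc²) = √(44.8 + 2620) = 51.6, so δu/u = 0.0569.
Q is then a monomial in u, w:
δQ/Q = √((δu/u)² + (1·δw/w)²) = √(0.00324 + 0.000365) = 0.0600
Q = 74120, so δQ = 0.0600 × 74120 = 4450.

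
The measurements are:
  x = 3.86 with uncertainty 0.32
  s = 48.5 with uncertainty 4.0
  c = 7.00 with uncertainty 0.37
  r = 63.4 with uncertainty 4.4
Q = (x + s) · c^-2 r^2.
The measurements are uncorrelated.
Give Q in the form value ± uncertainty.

4300 ± 819

Let u = x + s = 52.4. δu = √(δx² + δs²) = √(0.102 + 16.0) = 4.01, so δu/u = 0.0766.
Q is then a monomial in u, c, r:
δQ/Q = √((δu/u)² + (-2·δc/c)² + (2·δr/r)²) = √(0.00587 + 0.0112 + 0.0193) = 0.191
Q = 4300, so δQ = 0.191 × 4300 = 819.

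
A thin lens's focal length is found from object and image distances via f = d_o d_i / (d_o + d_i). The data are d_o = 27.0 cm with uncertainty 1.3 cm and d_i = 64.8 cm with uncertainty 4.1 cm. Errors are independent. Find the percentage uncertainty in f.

3.87%

∂f/∂d_o = (d_i/(d_o+d_i))² = 0.498;  ∂f/∂d_i = (d_o/(d_o+d_i))² = 0.0865
δf = √((∂f/∂d_o · δd_o)² + (∂f/∂d_i · δd_i)²) = √(0.420 + 0.126) = 0.738 cm
f = 19.1 cm, so δf/f = 0.738/19.1 = 0.0387.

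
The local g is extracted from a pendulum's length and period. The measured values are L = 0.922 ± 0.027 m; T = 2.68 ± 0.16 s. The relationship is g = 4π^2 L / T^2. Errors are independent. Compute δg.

0.623 m/s^2

g is a product of powers, so relative uncertainties combine in quadrature:
  (1·δL/L)² = (1×0.0293)² = 0.000858;  (-2·δT/T)² = (-2×0.0597)² = 0.0143
δg/g = √(0.0151) = 0.123
g = 5.07 m/s^2, so δg = 0.123 × 5.07 = 0.623 m/s^2.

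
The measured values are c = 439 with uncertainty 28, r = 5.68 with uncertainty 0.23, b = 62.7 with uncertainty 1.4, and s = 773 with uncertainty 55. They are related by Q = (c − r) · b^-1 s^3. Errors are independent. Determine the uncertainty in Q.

Let u = c − r = 433. δu = √(δc² + δr²) = √(784 + 0.0529) = 28.0, so δu/u = 0.0646.
Q is then a monomial in u, b, s:
δQ/Q = √((δu/u)² + (-1·δb/b)² + (3·δs/s)²) = √(0.00418 + 0.000499 + 0.0456) = 0.224
Q = 3.19e+09, so δQ = 0.224 × 3.19e+09 = 7.15e+08.

7.15e+08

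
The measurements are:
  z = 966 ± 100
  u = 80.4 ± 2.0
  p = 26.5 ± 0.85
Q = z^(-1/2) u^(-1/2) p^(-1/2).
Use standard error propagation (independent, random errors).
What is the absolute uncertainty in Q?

3.88e-05

Each factor contributes (exponent × relative error)² to (δQ/Q)²:
  (−½·δz/z)² = (-0.5×0.104)² = 0.00268;  (−½·δu/u)² = (-0.5×0.0249)² = 0.000155;  (−½·δp/p)² = (-0.5×0.0321)² = 0.000257
δQ/Q = √(0.00309) = 0.0556
Q = 0.000697, so δQ = 0.0556 × 0.000697 = 3.88e-05.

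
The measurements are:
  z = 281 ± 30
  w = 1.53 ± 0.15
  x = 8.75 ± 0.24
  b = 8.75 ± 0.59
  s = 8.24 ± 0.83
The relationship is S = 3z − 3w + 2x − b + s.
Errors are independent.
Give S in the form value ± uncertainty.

855 ± 90.0

For a sum/difference, combine absolute errors in quadrature:
  (3·δz)² = 8100;  (3·δw)² = 0.202;  (2·δx)² = 0.230;  (δb)² = 0.348;  (δs)² = 0.689
δS = √(8100) = 90.0
S = 855.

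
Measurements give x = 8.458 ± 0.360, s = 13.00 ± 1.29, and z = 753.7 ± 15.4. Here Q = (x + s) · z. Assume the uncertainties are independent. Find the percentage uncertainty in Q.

Let u = x + s = 21.46. δu = √(δx² + δs²) = √(0.130 + 1.66) = 1.34, so δu/u = 0.0624.
Q is then a monomial in u, z:
δQ/Q = √((δu/u)² + (1·δz/z)²) = √(0.00390 + 0.000417) = 0.0657

6.57%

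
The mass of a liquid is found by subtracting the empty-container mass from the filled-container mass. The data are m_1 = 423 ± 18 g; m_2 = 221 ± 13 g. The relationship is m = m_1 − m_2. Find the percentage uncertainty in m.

11.0%

Absolute uncertainties add in quadrature for a linear combination:
  (δm_1)² = 324;  (δm_2)² = 169
δm = √(493) = 22.2 g
m = 202 g, so δm/m = 22.2/202 = 0.110.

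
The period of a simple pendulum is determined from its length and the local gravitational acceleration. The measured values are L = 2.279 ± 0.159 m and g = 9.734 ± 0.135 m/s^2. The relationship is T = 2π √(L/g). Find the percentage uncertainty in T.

3.56%

Products/powers → add relative errors in quadrature, weighted by exponent:
  (½·δL/L)² = (0.5×0.0698)² = 0.00122;  (−½·δg/g)² = (-0.5×0.0139)² = 4.81e-05
δT/T = √(0.00126) = 0.0356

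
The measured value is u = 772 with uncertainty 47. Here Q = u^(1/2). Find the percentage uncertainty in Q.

3.04%

Since Q is a product/quotient, work with relative uncertainties:
  (½·δu/u)² = (0.5×0.0609)² = 0.000927
δQ/Q = √(0.000927) = 0.0304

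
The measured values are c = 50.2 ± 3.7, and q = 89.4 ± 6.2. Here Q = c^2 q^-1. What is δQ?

For a monomial Q ∝ c^2, q^-1, fractional errors add in quadrature:
  (2·δc/c)² = (2×0.0737)² = 0.0217;  (-1·δq/q)² = (-1×0.0694)² = 0.00481
δQ/Q = √(0.0265) = 0.163
Q = 28.2, so δQ = 0.163 × 28.2 = 4.59.

4.59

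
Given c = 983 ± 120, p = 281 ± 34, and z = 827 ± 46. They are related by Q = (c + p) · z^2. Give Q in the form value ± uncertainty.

(8.64 ± 1.29) × 10^8

Let u = c + p = 1260. δu = √(δc² + δp²) = √(14400 + 1160) = 125, so δu/u = 0.0987.
Q is then a monomial in u, z:
δQ/Q = √((δu/u)² + (2·δz/z)²) = √(0.00974 + 0.0124) = 0.149
Q = 8.64e+08, so δQ = 0.149 × 8.64e+08 = 1.29e+08.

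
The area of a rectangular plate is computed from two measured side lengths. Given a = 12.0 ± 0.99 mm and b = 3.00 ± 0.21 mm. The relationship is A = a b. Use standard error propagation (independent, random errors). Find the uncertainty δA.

Since A is a product/quotient, work with relative uncertainties:
  (1·δa/a)² = (1×0.0825)² = 0.00681;  (1·δb/b)² = (1×0.0700)² = 0.00490
δA/A = √(0.0117) = 0.108
A = 36.0 mm^2, so δA = 0.108 × 36.0 = 3.90 mm^2.

3.90 mm^2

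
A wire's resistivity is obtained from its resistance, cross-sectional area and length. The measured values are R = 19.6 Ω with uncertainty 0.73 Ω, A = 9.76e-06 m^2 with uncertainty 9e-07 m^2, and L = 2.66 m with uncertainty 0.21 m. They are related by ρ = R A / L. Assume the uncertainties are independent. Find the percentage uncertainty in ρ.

12.7%

ρ is a product of powers, so relative uncertainties combine in quadrature:
  (1·δR/R)² = (1×0.0372)² = 0.00139;  (1·δA/A)² = (1×0.0922)² = 0.00850;  (-1·δL/L)² = (-1×0.0789)² = 0.00623
δρ/ρ = √(0.0161) = 0.127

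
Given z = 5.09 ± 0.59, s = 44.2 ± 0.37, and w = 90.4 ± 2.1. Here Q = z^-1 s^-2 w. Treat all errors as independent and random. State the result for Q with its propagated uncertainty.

0.00909 ± 0.00109

Each factor contributes (exponent × relative error)² to (δQ/Q)²:
  (-1·δz/z)² = (-1×0.116)² = 0.0134;  (-2·δs/s)² = (-2×0.00837)² = 0.000280;  (1·δw/w)² = (1×0.0232)² = 0.000540
δQ/Q = √(0.0143) = 0.119
Q = 0.00909, so δQ = 0.119 × 0.00909 = 0.00109.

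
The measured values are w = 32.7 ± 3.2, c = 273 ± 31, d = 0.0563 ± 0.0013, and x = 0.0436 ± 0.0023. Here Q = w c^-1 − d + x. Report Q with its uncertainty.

Let p = w·c^-1 = 0.120. δp/p = √((1·δw/w)² + (-1·δc/c)²) = √(0.00958 + 0.0129) = 0.150, so δp = 0.0180.
Q = p − d + x: δQ = √(δp² + δd² + δx²) = √(0.000322 + 1.69e-06 + 5.29e-06) = 0.0181
Q = 0.107.

0.107 ± 0.0181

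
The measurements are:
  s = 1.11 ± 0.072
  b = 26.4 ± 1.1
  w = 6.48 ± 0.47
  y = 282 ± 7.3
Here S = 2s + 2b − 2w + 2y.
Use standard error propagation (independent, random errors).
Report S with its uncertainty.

606 ± 14.8

For a sum/difference, combine absolute errors in quadrature:
  (2·δs)² = 0.0207;  (2·δb)² = 4.84;  (2·δw)² = 0.884;  (2·δy)² = 213
δS = √(219) = 14.8
S = 606.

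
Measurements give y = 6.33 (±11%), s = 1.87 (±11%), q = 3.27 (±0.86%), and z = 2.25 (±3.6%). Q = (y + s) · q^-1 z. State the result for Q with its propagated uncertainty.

Let u = y + s = 8.20. δu = √(δy² + δs²) = √(0.485 + 0.0423) = 0.726, so δu/u = 0.0885.
Q is then a monomial in u, q, z:
δQ/Q = √((δu/u)² + (-1·δq/q)² + (1·δz/z)²) = √(0.00784 + 7.4e-05 + 0.00130) = 0.0960
Q = 5.64, so δQ = 0.0960 × 5.64 = 0.541.

5.64 ± 0.541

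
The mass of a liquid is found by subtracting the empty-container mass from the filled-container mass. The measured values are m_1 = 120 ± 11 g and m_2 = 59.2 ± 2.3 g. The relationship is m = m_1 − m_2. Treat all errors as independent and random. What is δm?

Sums and differences: (δm)² = Σ (cᵢ δxᵢ)².
  (δm_1)² = 121;  (δm_2)² = 5.29
δm = √(126) = 11.2 g

11.2 g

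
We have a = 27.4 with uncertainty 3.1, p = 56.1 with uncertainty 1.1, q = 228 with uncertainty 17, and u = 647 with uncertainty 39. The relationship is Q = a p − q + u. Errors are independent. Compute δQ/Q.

0.0928

Let w = a·p = 1540. δw/w = √((1·δa/a)² + (1·δp/p)²) = √(0.0128 + 0.000384) = 0.115, so δw = 177.
Q = w − q + u: δQ = √(δw² + δq² + δu²) = √(31200 + 289 + 1520) = 182
Q = 1960, so δQ/Q = 182/1960 = 0.0928.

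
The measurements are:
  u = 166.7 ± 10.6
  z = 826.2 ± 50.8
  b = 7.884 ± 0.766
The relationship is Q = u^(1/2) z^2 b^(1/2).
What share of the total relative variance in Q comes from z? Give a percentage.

81.8%

(δQ/Q)² = (½·δu/u)² + (2·δz/z)² + (½·δb/b)²
  u term: (0.5×0.0636)² = 0.00101
  z term: (2×0.0615)² = 0.0151
  b term: (0.5×0.0972)² = 0.00236
Total = 0.0185. Share from z = 0.0151/0.0185 = 0.818.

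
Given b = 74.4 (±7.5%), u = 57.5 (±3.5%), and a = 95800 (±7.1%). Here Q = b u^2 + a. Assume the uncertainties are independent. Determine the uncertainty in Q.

Let p = b·u^2 = 2.46e+05. δp/p = √((1·δb/b)² + (2·δu/u)²) = √(0.00562 + 0.00490) = 0.103, so δp = 25200.
Q = p + a: δQ = √(δp² + δa²) = √(6.37e+08 + 4.63e+07) = 26100

26100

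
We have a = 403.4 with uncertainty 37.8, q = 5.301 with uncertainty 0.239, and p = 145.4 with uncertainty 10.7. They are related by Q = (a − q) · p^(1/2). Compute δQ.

Let u = a − q = 398.1. δu = √(δa² + δq²) = √(1430 + 0.0571) = 37.8, so δu/u = 0.0950.
Q is then a monomial in u, p:
δQ/Q = √((δu/u)² + (½·δp/p)²) = √(0.00902 + 0.00135) = 0.102
Q = 4800, so δQ = 0.102 × 4800 = 489.

489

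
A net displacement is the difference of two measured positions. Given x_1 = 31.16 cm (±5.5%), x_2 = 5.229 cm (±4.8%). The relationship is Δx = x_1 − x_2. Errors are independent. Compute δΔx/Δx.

0.0668

For a sum/difference, combine absolute errors in quadrature:
  (δx_1)² = 2.94;  (δx_2)² = 0.0630
δΔx = √(3.00) = 1.73 cm
Δx = 25.93 cm, so δΔx/Δx = 1.73/25.93 = 0.0668.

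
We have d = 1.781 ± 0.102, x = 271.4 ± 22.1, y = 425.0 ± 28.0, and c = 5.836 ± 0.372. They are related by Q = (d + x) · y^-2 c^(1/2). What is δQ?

0.000577

Let u = d + x = 273.2. δu = √(δd² + δx²) = √(0.0104 + 488) = 22.1, so δu/u = 0.0809.
Q is then a monomial in u, y, c:
δQ/Q = √((δu/u)² + (-2·δy/y)² + (½·δc/c)²) = √(0.00654 + 0.0174 + 0.00102) = 0.158
Q = 0.003654, so δQ = 0.158 × 0.003654 = 0.000577.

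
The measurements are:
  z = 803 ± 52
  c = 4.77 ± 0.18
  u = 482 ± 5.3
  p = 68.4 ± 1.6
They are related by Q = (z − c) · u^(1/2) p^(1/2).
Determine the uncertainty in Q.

Let w = z − c = 798. δw = √(δz² + δc²) = √(2700 + 0.0324) = 52.0, so δw/w = 0.0651.
Q is then a monomial in w, u, p:
δQ/Q = √((δw/w)² + (½·δu/u)² + (½·δp/p)²) = √(0.00424 + 3.02e-05 + 0.000137) = 0.0664
Q = 1.45e+05, so δQ = 0.0664 × 1.45e+05 = 9630.

9630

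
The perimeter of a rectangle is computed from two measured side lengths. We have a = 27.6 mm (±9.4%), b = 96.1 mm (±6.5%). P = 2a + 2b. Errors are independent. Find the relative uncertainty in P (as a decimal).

0.0547

Sums and differences: (δP)² = Σ (cᵢ δxᵢ)².
  (2·δa)² = 26.9;  (2·δb)² = 156
δP = √(183) = 13.5 mm
P = 247 mm, so δP/P = 13.5/247 = 0.0547.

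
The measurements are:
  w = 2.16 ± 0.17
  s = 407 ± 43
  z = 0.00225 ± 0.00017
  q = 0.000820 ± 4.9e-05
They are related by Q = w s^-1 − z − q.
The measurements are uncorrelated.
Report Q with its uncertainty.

0.00224 ± 0.000721

Let p = w·s^-1 = 0.00531. δp/p = √((1·δw/w)² + (-1·δs/s)²) = √(0.00619 + 0.0112) = 0.132, so δp = 0.000699.
Q = p − z − q: δQ = √(δp² + δz² + δq²) = √(4.89e-07 + 2.89e-08 + 2.4e-09) = 0.000721
Q = 0.00224.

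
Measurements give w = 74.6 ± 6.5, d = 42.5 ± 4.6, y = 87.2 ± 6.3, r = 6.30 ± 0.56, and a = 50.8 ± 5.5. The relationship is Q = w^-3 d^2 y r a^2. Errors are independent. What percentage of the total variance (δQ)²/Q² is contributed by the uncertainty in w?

39.0%

(δQ/Q)² = (-3·δw/w)² + (2·δd/d)² + (1·δy/y)² + (1·δr/r)² + (2·δa/a)²
  w term: (-3×0.0871)² = 0.0683
  d term: (2×0.108)² = 0.0469
  y term: (1×0.0722)² = 0.00522
  r term: (1×0.0889)² = 0.00790
  a term: (2×0.108)² = 0.0469
Total = 0.175. Share from w = 0.0683/0.175 = 0.390.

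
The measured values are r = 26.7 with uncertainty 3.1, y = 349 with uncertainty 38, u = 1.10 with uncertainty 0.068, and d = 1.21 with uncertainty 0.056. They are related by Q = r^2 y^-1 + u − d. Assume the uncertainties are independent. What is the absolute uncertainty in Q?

0.531

Let p = r^2·y^-1 = 2.04. δp/p = √((2·δr/r)² + (-1·δy/y)²) = √(0.0539 + 0.0119) = 0.256, so δp = 0.524.
Q = p + u − d: δQ = √(δp² + δu² + δd²) = √(0.274 + 0.00462 + 0.00314) = 0.531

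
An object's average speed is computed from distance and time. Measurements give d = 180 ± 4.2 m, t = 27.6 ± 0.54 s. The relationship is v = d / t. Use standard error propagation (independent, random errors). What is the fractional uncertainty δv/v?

0.0305

Each factor contributes (exponent × relative error)² to (δv/v)²:
  (1·δd/d)² = (1×0.0233)² = 0.000544;  (-1·δt/t)² = (-1×0.0196)² = 0.000383
δv/v = √(0.000927) = 0.0305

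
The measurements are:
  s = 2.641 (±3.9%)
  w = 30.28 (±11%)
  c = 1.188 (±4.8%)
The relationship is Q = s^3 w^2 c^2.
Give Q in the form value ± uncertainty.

Since Q is a product/quotient, work with relative uncertainties:
  (3·δs/s)² = (3×0.0390)² = 0.0137;  (2·δw/w)² = (2×0.110)² = 0.0484;  (2·δc/c)² = (2×0.0480)² = 0.00922
δQ/Q = √(0.0713) = 0.267
Q = 23840, so δQ = 0.267 × 23840 = 6370.

23840 ± 6370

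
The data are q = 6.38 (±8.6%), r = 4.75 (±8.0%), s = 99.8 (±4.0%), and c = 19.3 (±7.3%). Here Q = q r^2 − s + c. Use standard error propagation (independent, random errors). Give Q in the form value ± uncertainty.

Let p = q·r^2 = 144. δp/p = √((1·δq/q)² + (2·δr/r)²) = √(0.00740 + 0.0256) = 0.182, so δp = 26.1.
Q = p − s + c: δQ = √(δp² + δs² + δc²) = √(684 + 15.9 + 1.98) = 26.5
Q = 63.4.

63.4 ± 26.5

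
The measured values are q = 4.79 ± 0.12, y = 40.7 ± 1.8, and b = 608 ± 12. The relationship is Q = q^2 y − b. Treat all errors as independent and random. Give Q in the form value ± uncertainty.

326 ± 63.6

Let p = q^2·y = 934. δp/p = √((2·δq/q)² + (1·δy/y)²) = √(0.00251 + 0.00196) = 0.0668, so δp = 62.4.
Q = p − b: δQ = √(δp² + δb²) = √(3890 + 144) = 63.6
Q = 326.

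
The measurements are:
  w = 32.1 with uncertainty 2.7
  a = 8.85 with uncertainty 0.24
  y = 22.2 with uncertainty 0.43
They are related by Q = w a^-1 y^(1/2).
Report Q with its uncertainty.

17.1 ± 1.52

For a monomial Q ∝ w, a^-1, y^(1/2), fractional errors add in quadrature:
  (1·δw/w)² = (1×0.0841)² = 0.00707;  (-1·δa/a)² = (-1×0.0271)² = 0.000735;  (½·δy/y)² = (0.5×0.0194)² = 9.38e-05
δQ/Q = √(0.00790) = 0.0889
Q = 17.1, so δQ = 0.0889 × 17.1 = 1.52.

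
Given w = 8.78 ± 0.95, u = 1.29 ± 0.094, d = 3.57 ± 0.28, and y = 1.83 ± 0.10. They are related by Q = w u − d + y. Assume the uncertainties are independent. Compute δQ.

Let p = w·u = 11.3. δp/p = √((1·δw/w)² + (1·δu/u)²) = √(0.0117 + 0.00531) = 0.130, so δp = 1.48.
Q = p − d + y: δQ = √(δp² + δd² + δy²) = √(2.18 + 0.0784 + 0.0100) = 1.51

1.51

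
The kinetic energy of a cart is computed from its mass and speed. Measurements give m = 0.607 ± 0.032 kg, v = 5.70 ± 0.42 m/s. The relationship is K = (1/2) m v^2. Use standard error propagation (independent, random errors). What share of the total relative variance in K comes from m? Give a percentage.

11.3%

(δK/K)² = (1·δm/m)² + (2·δv/v)²
  m term: (1×0.0527)² = 0.00278
  v term: (2×0.0737)² = 0.0217
Total = 0.0245. Share from m = 0.00278/0.0245 = 0.113.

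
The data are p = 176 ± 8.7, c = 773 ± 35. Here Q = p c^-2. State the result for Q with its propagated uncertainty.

(2.95 ± 0.304) × 10^-4

Each factor contributes (exponent × relative error)² to (δQ/Q)²:
  (1·δp/p)² = (1×0.0494)² = 0.00244;  (-2·δc/c)² = (-2×0.0453)² = 0.00820
δQ/Q = √(0.0106) = 0.103
Q = 0.000295, so δQ = 0.103 × 0.000295 = 3.04e-05.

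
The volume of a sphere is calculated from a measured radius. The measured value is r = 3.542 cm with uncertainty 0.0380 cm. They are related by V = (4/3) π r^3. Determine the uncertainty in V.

5.99 cm^3

Each factor contributes (exponent × relative error)² to (δV/V)²:
  (3·δr/r)² = (3×0.0107)² = 0.00104
δV/V = √(0.00104) = 0.0322
V = 186.1 cm^3, so δV = 0.0322 × 186.1 = 5.99 cm^3.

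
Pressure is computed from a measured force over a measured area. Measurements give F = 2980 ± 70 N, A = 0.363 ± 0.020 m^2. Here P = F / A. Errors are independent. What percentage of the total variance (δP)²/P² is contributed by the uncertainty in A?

84.6%

(δP/P)² = (1·δF/F)² + (-1·δA/A)²
  F term: (1×0.0235)² = 0.000552
  A term: (-1×0.0551)² = 0.00304
Total = 0.00359. Share from A = 0.00304/0.00359 = 0.846.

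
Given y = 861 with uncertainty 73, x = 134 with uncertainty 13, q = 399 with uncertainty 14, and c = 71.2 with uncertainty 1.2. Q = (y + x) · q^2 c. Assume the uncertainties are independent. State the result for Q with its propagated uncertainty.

Let u = y + x = 995. δu = √(δy² + δx²) = √(5330 + 169) = 74.1, so δu/u = 0.0745.
Q is then a monomial in u, q, c:
δQ/Q = √((δu/u)² + (2·δq/q)² + (1·δc/c)²) = √(0.00555 + 0.00492 + 0.000284) = 0.104
Q = 1.13e+10, so δQ = 0.104 × 1.13e+10 = 1.17e+09.

(1.13 ± 0.117) × 10^10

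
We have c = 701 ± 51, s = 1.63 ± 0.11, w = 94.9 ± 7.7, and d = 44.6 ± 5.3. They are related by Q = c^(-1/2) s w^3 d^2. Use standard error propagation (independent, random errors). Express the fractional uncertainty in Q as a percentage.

34.9%

Each factor contributes (exponent × relative error)² to (δQ/Q)²:
  (−½·δc/c)² = (-0.5×0.0728)² = 0.00132;  (1·δs/s)² = (1×0.0675)² = 0.00455;  (3·δw/w)² = (3×0.0811)² = 0.0593;  (2·δd/d)² = (2×0.119)² = 0.0565
δQ/Q = √(0.122) = 0.349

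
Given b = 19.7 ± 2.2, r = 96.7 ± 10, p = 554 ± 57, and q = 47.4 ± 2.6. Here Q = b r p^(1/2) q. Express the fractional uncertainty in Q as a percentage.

17.0%

For a monomial Q ∝ b, r, p^(1/2), q, fractional errors add in quadrature:
  (1·δb/b)² = (1×0.112)² = 0.0125;  (1·δr/r)² = (1×0.103)² = 0.0107;  (½·δp/p)² = (0.5×0.103)² = 0.00265;  (1·δq/q)² = (1×0.0549)² = 0.00301
δQ/Q = √(0.0288) = 0.170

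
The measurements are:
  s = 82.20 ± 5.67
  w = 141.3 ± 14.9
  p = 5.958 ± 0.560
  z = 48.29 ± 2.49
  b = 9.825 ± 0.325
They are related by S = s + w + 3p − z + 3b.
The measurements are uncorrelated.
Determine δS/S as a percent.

For a sum/difference, combine absolute errors in quadrature:
  (δs)² = 32.1;  (δw)² = 222;  (3·δp)² = 2.82;  (δz)² = 6.20;  (3·δb)² = 0.951
δS = √(264) = 16.3
S = 222.6, so δS/S = 16.3/222.6 = 0.0730.

7.30%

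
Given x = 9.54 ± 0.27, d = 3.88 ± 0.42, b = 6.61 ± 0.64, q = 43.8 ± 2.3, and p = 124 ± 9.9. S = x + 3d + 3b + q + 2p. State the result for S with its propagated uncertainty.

S is a linear combination, so absolute uncertainties add in quadrature:
  (δx)² = 0.0729;  (3·δd)² = 1.59;  (3·δb)² = 3.69;  (δq)² = 5.29;  (2·δp)² = 392
δS = √(403) = 20.1
S = 333.

333 ± 20.1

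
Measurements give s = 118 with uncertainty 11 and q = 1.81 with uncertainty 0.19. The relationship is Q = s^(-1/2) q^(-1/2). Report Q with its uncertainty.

Relative error in a monomial: (δQ/Q)² = Σ (nᵢ · δxᵢ/xᵢ)².
  (−½·δs/s)² = (-0.5×0.0932)² = 0.00217;  (−½·δq/q)² = (-0.5×0.105)² = 0.00275
δQ/Q = √(0.00493) = 0.0702
Q = 0.0684, so δQ = 0.0702 × 0.0684 = 0.00480.

0.0684 ± 0.00480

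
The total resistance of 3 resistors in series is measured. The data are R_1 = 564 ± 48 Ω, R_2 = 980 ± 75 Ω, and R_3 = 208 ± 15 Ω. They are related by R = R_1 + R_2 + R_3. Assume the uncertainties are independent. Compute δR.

90.3 Ω

For a sum/difference, combine absolute errors in quadrature:
  (δR_1)² = 2300;  (δR_2)² = 5620;  (δR_3)² = 225
δR = √(8150) = 90.3 Ω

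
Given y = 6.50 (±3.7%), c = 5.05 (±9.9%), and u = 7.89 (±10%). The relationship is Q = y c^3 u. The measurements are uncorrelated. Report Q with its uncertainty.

6600 ± 2080

Relative error in a monomial: (δQ/Q)² = Σ (nᵢ · δxᵢ/xᵢ)².
  (1·δy/y)² = (1×0.0370)² = 0.00137;  (3·δc/c)² = (3×0.0990)² = 0.0882;  (1·δu/u)² = (1×0.100)² = 0.0100
δQ/Q = √(0.0996) = 0.316
Q = 6600, so δQ = 0.316 × 6600 = 2080.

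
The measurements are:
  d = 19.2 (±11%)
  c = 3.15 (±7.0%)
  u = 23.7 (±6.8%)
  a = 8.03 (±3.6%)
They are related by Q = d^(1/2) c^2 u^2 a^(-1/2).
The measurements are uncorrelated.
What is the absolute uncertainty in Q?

1750

For a monomial Q ∝ d^(1/2), c^2, u^2, a^(-1/2), fractional errors add in quadrature:
  (½·δd/d)² = (0.5×0.110)² = 0.00303;  (2·δc/c)² = (2×0.0700)² = 0.0196;  (2·δu/u)² = (2×0.0680)² = 0.0185;  (−½·δa/a)² = (-0.5×0.0360)² = 0.000324
δQ/Q = √(0.0414) = 0.204
Q = 8620, so δQ = 0.204 × 8620 = 1750.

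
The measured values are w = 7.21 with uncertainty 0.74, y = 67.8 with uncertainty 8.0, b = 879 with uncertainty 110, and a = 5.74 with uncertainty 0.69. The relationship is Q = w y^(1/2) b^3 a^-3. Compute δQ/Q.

Since Q is a product/quotient, work with relative uncertainties:
  (1·δw/w)² = (1×0.103)² = 0.0105;  (½·δy/y)² = (0.5×0.118)² = 0.00348;  (3·δb/b)² = (3×0.125)² = 0.141;  (-3·δa/a)² = (-3×0.120)² = 0.130
δQ/Q = √(0.285) = 0.534

0.534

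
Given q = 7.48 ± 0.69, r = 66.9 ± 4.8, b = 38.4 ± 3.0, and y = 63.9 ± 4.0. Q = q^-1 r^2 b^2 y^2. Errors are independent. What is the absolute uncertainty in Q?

Products/powers → add relative errors in quadrature, weighted by exponent:
  (-1·δq/q)² = (-1×0.0922)² = 0.00851;  (2·δr/r)² = (2×0.0717)² = 0.0206;  (2·δb/b)² = (2×0.0781)² = 0.0244;  (2·δy/y)² = (2×0.0626)² = 0.0157
δQ/Q = √(0.0692) = 0.263
Q = 3.6e+09, so δQ = 0.263 × 3.6e+09 = 9.48e+08.

9.48e+08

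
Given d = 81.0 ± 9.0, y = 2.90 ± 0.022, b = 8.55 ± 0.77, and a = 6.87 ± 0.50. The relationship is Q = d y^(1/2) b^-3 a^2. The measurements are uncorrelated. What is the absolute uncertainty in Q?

Since Q is a product/quotient, work with relative uncertainties:
  (1·δd/d)² = (1×0.111)² = 0.0123;  (½·δy/y)² = (0.5×0.00759)² = 1.44e-05;  (-3·δb/b)² = (-3×0.0901)² = 0.0730;  (2·δa/a)² = (2×0.0728)² = 0.0212
δQ/Q = √(0.107) = 0.326
Q = 10.4, so δQ = 0.326 × 10.4 = 3.40.

3.40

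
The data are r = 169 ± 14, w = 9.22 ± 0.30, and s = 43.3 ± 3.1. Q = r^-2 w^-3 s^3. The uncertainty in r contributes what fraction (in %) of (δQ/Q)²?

33.0%

(δQ/Q)² = (-2·δr/r)² + (-3·δw/w)² + (3·δs/s)²
  r term: (-2×0.0828)² = 0.0275
  w term: (-3×0.0325)² = 0.00953
  s term: (3×0.0716)² = 0.0461
Total = 0.0831. Share from r = 0.0275/0.0831 = 0.330.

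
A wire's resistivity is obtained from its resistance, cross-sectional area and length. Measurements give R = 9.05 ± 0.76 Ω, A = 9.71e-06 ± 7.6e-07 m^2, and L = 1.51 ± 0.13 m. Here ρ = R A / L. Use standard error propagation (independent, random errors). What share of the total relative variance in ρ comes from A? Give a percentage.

29.8%

(δρ/ρ)² = (1·δR/R)² + (1·δA/A)² + (-1·δL/L)²
  R term: (1×0.0840)² = 0.00705
  A term: (1×0.0783)² = 0.00613
  L term: (-1×0.0861)² = 0.00741
Total = 0.0206. Share from A = 0.00613/0.0206 = 0.298.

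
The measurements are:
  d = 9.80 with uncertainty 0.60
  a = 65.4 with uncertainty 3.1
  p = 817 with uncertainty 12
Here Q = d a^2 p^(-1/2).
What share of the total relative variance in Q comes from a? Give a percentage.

(δQ/Q)² = (1·δd/d)² + (2·δa/a)² + (−½·δp/p)²
  d term: (1×0.0612)² = 0.00375
  a term: (2×0.0474)² = 0.00899
  p term: (-0.5×0.0147)² = 5.39e-05
Total = 0.0128. Share from a = 0.00899/0.0128 = 0.703.

70.3%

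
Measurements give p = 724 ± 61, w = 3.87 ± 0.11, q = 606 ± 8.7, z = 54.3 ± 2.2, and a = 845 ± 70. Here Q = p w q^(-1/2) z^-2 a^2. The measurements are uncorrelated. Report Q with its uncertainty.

Products/powers → add relative errors in quadrature, weighted by exponent:
  (1·δp/p)² = (1×0.0843)² = 0.00710;  (1·δw/w)² = (1×0.0284)² = 0.000808;  (−½·δq/q)² = (-0.5×0.0144)² = 5.15e-05;  (-2·δz/z)² = (-2×0.0405)² = 0.00657;  (2·δa/a)² = (2×0.0828)² = 0.0275
δQ/Q = √(0.0420) = 0.205
Q = 27600, so δQ = 0.205 × 27600 = 5650.

27600 ± 5650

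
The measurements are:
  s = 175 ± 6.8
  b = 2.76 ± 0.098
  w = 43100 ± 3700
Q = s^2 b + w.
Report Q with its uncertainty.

(1.28 ± 0.0811) × 10^5

Let p = s^2·b = 84500. δp/p = √((2·δs/s)² + (1·δb/b)²) = √(0.00604 + 0.00126) = 0.0854, so δp = 7220.
Q = p + w: δQ = √(δp² + δw²) = √(5.22e+07 + 1.37e+07) = 8110
Q = 1.28e+05.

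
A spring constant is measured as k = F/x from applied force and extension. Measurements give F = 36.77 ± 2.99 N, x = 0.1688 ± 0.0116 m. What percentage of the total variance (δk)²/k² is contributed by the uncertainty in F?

58.3%

(δk/k)² = (1·δF/F)² + (-1·δx/x)²
  F term: (1×0.0813)² = 0.00661
  x term: (-1×0.0687)² = 0.00472
Total = 0.0113. Share from F = 0.00661/0.0113 = 0.583.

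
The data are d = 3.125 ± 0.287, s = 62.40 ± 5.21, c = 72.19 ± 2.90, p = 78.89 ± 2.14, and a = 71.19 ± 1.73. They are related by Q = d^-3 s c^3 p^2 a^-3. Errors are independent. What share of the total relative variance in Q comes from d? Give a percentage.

(δQ/Q)² = (-3·δd/d)² + (1·δs/s)² + (3·δc/c)² + (2·δp/p)² + (-3·δa/a)²
  d term: (-3×0.0918)² = 0.0759
  s term: (1×0.0835)² = 0.00697
  c term: (3×0.0402)² = 0.0145
  p term: (2×0.0271)² = 0.00294
  a term: (-3×0.0243)² = 0.00531
Total = 0.106. Share from d = 0.0759/0.106 = 0.718.

71.8%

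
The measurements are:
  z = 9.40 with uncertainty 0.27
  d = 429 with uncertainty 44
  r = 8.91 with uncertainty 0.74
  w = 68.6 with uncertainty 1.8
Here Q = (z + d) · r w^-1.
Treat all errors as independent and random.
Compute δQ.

Let u = z + d = 438. δu = √(δz² + δd²) = √(0.0729 + 1940) = 44.0, so δu/u = 0.100.
Q is then a monomial in u, r, w:
δQ/Q = √((δu/u)² + (1·δr/r)² + (-1·δw/w)²) = √(0.0101 + 0.00690 + 0.000688) = 0.133
Q = 56.9, so δQ = 0.133 × 56.9 = 7.57.

7.57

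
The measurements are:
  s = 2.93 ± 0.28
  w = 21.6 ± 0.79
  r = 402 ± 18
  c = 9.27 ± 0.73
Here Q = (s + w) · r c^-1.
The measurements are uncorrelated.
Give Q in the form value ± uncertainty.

Let u = s + w = 24.5. δu = √(δs² + δw²) = √(0.0784 + 0.624) = 0.838, so δu/u = 0.0342.
Q is then a monomial in u, r, c:
δQ/Q = √((δu/u)² + (1·δr/r)² + (-1·δc/c)²) = √(0.00117 + 0.00200 + 0.00620) = 0.0968
Q = 1060, so δQ = 0.0968 × 1060 = 103.

1060 ± 103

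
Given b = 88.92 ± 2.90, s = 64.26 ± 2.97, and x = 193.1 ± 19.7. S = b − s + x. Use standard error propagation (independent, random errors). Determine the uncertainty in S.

20.1

Each term contributes (cᵢ δxᵢ)² to (δS)²:
  (δb)² = 8.41;  (δs)² = 8.82;  (δx)² = 388
δS = √(405) = 20.1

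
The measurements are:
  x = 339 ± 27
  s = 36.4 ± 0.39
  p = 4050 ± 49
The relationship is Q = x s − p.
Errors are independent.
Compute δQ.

Let w = x·s = 12300. δw/w = √((1·δx/x)² + (1·δs/s)²) = √(0.00634 + 0.000115) = 0.0804, so δw = 992.
Q = w − p: δQ = √(δw² + δp²) = √(9.83e+05 + 2400) = 993

993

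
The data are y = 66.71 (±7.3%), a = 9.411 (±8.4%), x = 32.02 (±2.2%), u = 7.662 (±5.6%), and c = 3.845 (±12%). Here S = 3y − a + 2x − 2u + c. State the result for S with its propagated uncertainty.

For a sum/difference, combine absolute errors in quadrature:
  (3·δy)² = 213;  (δa)² = 0.625;  (2·δx)² = 1.98;  (2·δu)² = 0.736;  (δc)² = 0.213
δS = √(217) = 14.7
S = 243.3.

243.3 ± 14.7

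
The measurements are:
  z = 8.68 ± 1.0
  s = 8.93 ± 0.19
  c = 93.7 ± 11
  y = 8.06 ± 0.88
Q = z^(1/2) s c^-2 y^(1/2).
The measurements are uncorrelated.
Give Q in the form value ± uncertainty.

0.00851 ± 0.00212

Since Q is a product/quotient, work with relative uncertainties:
  (½·δz/z)² = (0.5×0.115)² = 0.00332;  (1·δs/s)² = (1×0.0213)² = 0.000453;  (-2·δc/c)² = (-2×0.117)² = 0.0551;  (½·δy/y)² = (0.5×0.109)² = 0.00298
δQ/Q = √(0.0619) = 0.249
Q = 0.00851, so δQ = 0.249 × 0.00851 = 0.00212.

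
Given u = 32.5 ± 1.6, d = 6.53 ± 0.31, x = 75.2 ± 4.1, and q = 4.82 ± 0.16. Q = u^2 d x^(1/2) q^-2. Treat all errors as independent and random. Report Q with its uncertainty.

2570 ± 337

Q is a product of powers, so relative uncertainties combine in quadrature:
  (2·δu/u)² = (2×0.0492)² = 0.00969;  (1·δd/d)² = (1×0.0475)² = 0.00225;  (½·δx/x)² = (0.5×0.0545)² = 0.000743;  (-2·δq/q)² = (-2×0.0332)² = 0.00441
δQ/Q = √(0.0171) = 0.131
Q = 2570, so δQ = 0.131 × 2570 = 337.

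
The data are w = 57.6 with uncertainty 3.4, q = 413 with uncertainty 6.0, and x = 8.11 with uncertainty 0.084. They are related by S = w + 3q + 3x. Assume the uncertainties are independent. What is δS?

Absolute uncertainties add in quadrature for a linear combination:
  (δw)² = 11.6;  (3·δq)² = 324;  (3·δx)² = 0.0635
δS = √(336) = 18.3

18.3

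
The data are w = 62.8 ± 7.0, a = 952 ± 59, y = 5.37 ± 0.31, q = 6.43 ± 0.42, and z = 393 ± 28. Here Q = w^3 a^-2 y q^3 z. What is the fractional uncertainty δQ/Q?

0.417

Since Q is a product/quotient, work with relative uncertainties:
  (3·δw/w)² = (3×0.111)² = 0.112;  (-2·δa/a)² = (-2×0.0620)² = 0.0154;  (1·δy/y)² = (1×0.0577)² = 0.00333;  (3·δq/q)² = (3×0.0653)² = 0.0384;  (1·δz/z)² = (1×0.0712)² = 0.00508
δQ/Q = √(0.174) = 0.417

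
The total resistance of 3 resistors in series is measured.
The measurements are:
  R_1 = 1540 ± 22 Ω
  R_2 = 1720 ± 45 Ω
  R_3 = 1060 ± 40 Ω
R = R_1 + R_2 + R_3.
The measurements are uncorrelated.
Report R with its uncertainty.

4320 ± 64.1 Ω

Each term contributes (cᵢ δxᵢ)² to (δR)²:
  (δR_1)² = 484;  (δR_2)² = 2020;  (δR_3)² = 1600
δR = √(4110) = 64.1 Ω
R = 4320 Ω.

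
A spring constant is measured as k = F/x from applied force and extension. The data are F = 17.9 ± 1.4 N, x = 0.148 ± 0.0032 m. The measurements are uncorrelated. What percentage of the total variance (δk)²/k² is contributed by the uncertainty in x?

7.10%

(δk/k)² = (1·δF/F)² + (-1·δx/x)²
  F term: (1×0.0782)² = 0.00612
  x term: (-1×0.0216)² = 0.000467
Total = 0.00658. Share from x = 0.000467/0.00658 = 0.0710.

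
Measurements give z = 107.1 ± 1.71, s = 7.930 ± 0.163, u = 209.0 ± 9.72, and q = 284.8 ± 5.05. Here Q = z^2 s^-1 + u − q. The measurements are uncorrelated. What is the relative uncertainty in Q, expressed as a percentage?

Let p = z^2·s^-1 = 1446. δp/p = √((2·δz/z)² + (-1·δs/s)²) = √(0.00102 + 0.000423) = 0.0380, so δp = 54.9.
Q = p + u − q: δQ = √(δp² + δu² + δq²) = √(3020 + 94.5 + 25.5) = 56.0
Q = 1371, so δQ/Q = 56.0/1371 = 0.0409.

4.09%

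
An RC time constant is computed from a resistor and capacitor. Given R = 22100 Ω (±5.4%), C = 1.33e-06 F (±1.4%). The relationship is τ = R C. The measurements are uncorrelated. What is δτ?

0.00164 s

For a monomial τ ∝ R, C, fractional errors add in quadrature:
  (1·δR/R)² = (1×0.0540)² = 0.00292;  (1·δC/C)² = (1×0.0140)² = 0.000196
δτ/τ = √(0.00311) = 0.0558
τ = 0.0294 s, so δτ = 0.0558 × 0.0294 = 0.00164 s.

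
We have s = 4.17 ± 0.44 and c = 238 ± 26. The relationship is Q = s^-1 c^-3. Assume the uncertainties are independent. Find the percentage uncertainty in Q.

Relative error in a monomial: (δQ/Q)² = Σ (nᵢ · δxᵢ/xᵢ)².
  (-1·δs/s)² = (-1×0.106)² = 0.0111;  (-3·δc/c)² = (-3×0.109)² = 0.107
δQ/Q = √(0.119) = 0.344

34.4%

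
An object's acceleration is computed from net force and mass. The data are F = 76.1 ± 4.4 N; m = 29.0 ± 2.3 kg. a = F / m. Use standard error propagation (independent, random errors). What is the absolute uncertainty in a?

Relative error in a monomial: (δa/a)² = Σ (nᵢ · δxᵢ/xᵢ)².
  (1·δF/F)² = (1×0.0578)² = 0.00334;  (-1·δm/m)² = (-1×0.0793)² = 0.00629
δa/a = √(0.00963) = 0.0981
a = 2.62 m/s^2, so δa = 0.0981 × 2.62 = 0.258 m/s^2.

0.258 m/s^2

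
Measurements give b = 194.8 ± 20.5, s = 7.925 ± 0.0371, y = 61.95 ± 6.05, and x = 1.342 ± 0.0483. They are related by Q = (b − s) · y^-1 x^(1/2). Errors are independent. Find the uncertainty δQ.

Let u = b − s = 186.9. δu = √(δb² + δs²) = √(420 + 0.00138) = 20.5, so δu/u = 0.110.
Q is then a monomial in u, y, x:
δQ/Q = √((δu/u)² + (-1·δy/y)² + (½·δx/x)²) = √(0.0120 + 0.00954 + 0.000324) = 0.148
Q = 3.495, so δQ = 0.148 × 3.495 = 0.517.

0.517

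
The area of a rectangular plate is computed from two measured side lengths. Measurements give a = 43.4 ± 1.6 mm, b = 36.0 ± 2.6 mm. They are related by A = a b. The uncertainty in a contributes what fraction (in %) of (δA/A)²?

20.7%

(δA/A)² = (1·δa/a)² + (1·δb/b)²
  a term: (1×0.0369)² = 0.00136
  b term: (1×0.0722)² = 0.00522
Total = 0.00658. Share from a = 0.00136/0.00658 = 0.207.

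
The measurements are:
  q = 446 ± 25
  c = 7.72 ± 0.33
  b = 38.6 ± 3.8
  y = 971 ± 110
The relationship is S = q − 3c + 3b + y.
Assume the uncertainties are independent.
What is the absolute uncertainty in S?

Each term contributes (cᵢ δxᵢ)² to (δS)²:
  (δq)² = 625;  (3·δc)² = 0.980;  (3·δb)² = 130;  (δy)² = 12100
δS = √(12900) = 113

113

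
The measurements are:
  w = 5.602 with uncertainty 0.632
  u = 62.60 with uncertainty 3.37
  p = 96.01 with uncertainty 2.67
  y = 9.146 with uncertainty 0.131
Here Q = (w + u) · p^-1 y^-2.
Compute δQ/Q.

0.0642

Let h = w + u = 68.20. δh = √(δw² + δu²) = √(0.399 + 11.4) = 3.43, so δh/h = 0.0503.
Q is then a monomial in h, p, y:
δQ/Q = √((δh/h)² + (-1·δp/p)² + (-2·δy/y)²) = √(0.00253 + 0.000773 + 0.000821) = 0.0642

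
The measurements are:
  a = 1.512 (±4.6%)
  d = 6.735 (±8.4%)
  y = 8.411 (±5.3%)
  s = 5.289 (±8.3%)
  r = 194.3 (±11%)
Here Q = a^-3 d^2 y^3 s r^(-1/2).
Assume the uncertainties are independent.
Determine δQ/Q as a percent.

Products/powers → add relative errors in quadrature, weighted by exponent:
  (-3·δa/a)² = (-3×0.0460)² = 0.0190;  (2·δd/d)² = (2×0.0840)² = 0.0282;  (3·δy/y)² = (3×0.0530)² = 0.0253;  (1·δs/s)² = (1×0.0830)² = 0.00689;  (−½·δr/r)² = (-0.5×0.110)² = 0.00302
δQ/Q = √(0.0825) = 0.287

28.7%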